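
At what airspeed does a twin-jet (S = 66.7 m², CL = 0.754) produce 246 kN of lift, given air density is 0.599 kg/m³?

L = ½ρv²S·CL ⇒ v = √(2L/(ρ·S·CL))
v = √(2 × 2.46×10^5 / (0.599 × 66.7 × 0.754)) = √16330 = 128 m/s

v = 128 m/s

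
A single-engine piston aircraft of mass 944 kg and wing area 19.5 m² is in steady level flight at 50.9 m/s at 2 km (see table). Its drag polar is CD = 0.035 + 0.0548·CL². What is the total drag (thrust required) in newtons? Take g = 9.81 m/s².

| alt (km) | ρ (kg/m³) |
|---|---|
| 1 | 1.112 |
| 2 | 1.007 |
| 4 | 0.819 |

At 2 km, from the table: ρ = 1.007 kg/m³.
In steady level flight, lift balances weight: W = mg = 944 × 9.81 = 9260.6 N.
Dynamic pressure q = 0.5 × 1.007 × 50.9² = 1304 Pa.
Required CL = L/(qS) = 9260.6/(1304·19.5) = 0.3641.
CD = 0.035 + 0.0548 × 0.3641² = 0.04226.
D = q·S·CD = 1304 × 19.5 × 0.04226 = 1075 N

D = 1080 N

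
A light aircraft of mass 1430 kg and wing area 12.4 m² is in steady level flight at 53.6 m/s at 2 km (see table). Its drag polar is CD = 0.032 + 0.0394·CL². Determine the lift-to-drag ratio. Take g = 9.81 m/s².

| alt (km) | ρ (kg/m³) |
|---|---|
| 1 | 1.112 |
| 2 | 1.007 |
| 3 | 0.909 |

L/D = 13.9

At 2 km, from the table: ρ = 1.007 kg/m³.
Level flight ⇒ L = W = m·g = 1430 × 9.81 = 14028 N.
Dynamic pressure q = 0.5 × 1.007 × 53.6² = 1447 Pa.
CL = 2W/(ρv²S) = 2×14028/(1.007×53.6²×12.4) = 0.7821.
CD = 0.032 + 0.0394 × 0.7821² = 0.0561.
L/D = CL/CD = 0.7821 / 0.0561 = 13.9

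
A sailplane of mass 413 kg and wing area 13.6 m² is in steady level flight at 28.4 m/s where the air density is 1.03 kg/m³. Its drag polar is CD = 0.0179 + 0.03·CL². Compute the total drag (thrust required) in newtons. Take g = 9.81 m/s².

Weight W = mg = 413 × 9.81 = 4051.5 N; in level flight L = W.
q = ½ρv² = ½ × 1.03 × 28.4² = 415.4 Pa.
CL = W/(q·S) = 4051.5 / (415.4 × 13.6) = 0.7172.
CD = 0.0179 + 0.03 × 0.7172² = 0.03333.
D = q·S·CD = 415.4 × 13.6 × 0.03333 = 188.3 N

D = 188 N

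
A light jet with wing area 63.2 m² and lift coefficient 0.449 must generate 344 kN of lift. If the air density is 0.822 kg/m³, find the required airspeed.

L = ½ρv²S·CL ⇒ v = √(2L/(ρ·S·CL))
v = √(2 × 3.44×10^5 / (0.822 × 63.2 × 0.449)) = √29500 = 172 m/s

v = 172 m/s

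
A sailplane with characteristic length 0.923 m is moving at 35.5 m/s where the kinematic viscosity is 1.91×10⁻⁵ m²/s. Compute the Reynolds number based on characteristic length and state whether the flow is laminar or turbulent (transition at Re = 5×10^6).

Re = v·c/ν = 35.5 × 0.923 / (1.91×10⁻⁵) = 1.72×10^6
Since 1.72×10^6 < 5×10^6, the flow is laminar.

Re = 1.72×10^6 (laminar)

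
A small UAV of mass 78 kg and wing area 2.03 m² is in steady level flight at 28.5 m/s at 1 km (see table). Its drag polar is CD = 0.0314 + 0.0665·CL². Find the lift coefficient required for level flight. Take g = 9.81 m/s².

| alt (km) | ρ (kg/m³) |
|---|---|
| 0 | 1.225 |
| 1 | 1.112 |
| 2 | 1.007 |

At 1 km, from the table: ρ = 1.112 kg/m³.
In steady level flight, lift balances weight: W = mg = 78 × 9.81 = 765.18 N.
q = ½ρv² = ½ × 1.112 × 28.5² = 451.6 Pa.
Required CL = L/(qS) = 765.18/(451.6·2.03) = 0.8346.

CL = 0.835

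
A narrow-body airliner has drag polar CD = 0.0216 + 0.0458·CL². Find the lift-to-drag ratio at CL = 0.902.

L/D = 15.3

CD = 0.0216 + 0.0458 × 0.902² = 0.05886
L/D = CL/CD = 0.902 / 0.05886 = 15.3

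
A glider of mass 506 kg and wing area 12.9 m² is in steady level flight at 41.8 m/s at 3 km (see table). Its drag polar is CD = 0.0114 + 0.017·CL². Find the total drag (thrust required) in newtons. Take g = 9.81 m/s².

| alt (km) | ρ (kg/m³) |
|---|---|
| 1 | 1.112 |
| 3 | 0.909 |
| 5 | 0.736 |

At 3 km, from the table: ρ = 0.909 kg/m³.
Level flight ⇒ L = W = m·g = 506 × 9.81 = 4963.9 N.
Dynamic pressure q = 0.5 × 0.909 × 41.8² = 794.1 Pa.
Required CL = L/(qS) = 4963.9/(794.1·12.9) = 0.4846.
CD = 0.0114 + 0.017 × 0.4846² = 0.01539.
D = q·S·CD = 794.1 × 12.9 × 0.01539 = 157.7 N

D = 158 N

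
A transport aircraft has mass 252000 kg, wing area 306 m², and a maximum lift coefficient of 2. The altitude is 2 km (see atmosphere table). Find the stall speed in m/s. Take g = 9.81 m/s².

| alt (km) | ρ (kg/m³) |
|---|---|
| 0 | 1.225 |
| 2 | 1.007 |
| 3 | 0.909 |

V_stall = 89.6 m/s

At 2 km, from the table: ρ = 1.007 kg/m³.
At stall, lift equals weight: L = W = m·g = 252000 × 9.81 = 2.472×10^6 N.
V_stall = √(2W/(ρ·S·CL,max)) = √(2 × 2.472×10^6 / (1.007 × 306 × 2))
V_stall = √8023 = 89.6 m/s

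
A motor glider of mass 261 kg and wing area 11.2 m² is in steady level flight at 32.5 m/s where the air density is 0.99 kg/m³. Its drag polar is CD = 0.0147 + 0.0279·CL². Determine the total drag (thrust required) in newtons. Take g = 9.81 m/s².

D = 117 N

In steady level flight, lift balances weight: W = mg = 261 × 9.81 = 2560.4 N.
q = ½ρv² = ½ × 0.99 × 32.5² = 522.8 Pa.
CL = 2W/(ρv²S) = 2×2560.4/(0.99×32.5²×11.2) = 0.4372.
CD = 0.0147 + 0.0279 × 0.4372² = 0.02003.
D = q·S·CD = 522.8 × 11.2 × 0.02003 = 117.3 N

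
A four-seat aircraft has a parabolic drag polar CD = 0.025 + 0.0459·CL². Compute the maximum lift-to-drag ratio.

For CD = CD0 + K·CL², (L/D)max occurs at CL* = √(CD0/K) and equals 1/(2√(K·CD0)).
(L/D)max = 1/(2√(0.0459 × 0.025)) = 1/(2 × 0.03387) = 14.8

(L/D)max = 14.8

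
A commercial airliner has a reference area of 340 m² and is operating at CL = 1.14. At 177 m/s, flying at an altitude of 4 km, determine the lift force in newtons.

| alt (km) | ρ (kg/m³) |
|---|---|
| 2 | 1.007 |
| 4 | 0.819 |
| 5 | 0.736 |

L = 4.97×10^6 N

At 4 km, from the table: ρ = 0.819 kg/m³.
L = ½ρv²S·CL = ½ × 0.819 × 177² × 340 × 1.14 = 4.97×10^6 N ≈ 4970 kN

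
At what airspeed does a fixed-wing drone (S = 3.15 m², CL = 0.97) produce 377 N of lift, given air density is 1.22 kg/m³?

L = ½ρv²S·CL ⇒ v = √(2L/(ρ·S·CL))
v = √(2 × 377 / (1.22 × 3.15 × 0.97)) = √202.3 = 14.2 m/s

v = 14.2 m/s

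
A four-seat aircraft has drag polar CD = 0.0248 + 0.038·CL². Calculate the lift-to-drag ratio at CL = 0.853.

CD = 0.0248 + 0.038 × 0.853² = 0.05245
L/D = CL/CD = 0.853 / 0.05245 = 16.3

L/D = 16.3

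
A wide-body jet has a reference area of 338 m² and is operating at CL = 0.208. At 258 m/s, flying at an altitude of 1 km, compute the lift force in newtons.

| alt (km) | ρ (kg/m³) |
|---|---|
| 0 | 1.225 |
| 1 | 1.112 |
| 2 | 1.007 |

L = 2.6×10^6 N

At 1 km, from the table: ρ = 1.112 kg/m³.
Dynamic pressure q = ½ρv² = ½ × 1.112 × 258² = 37010 Pa.
L = q·S·CL = 37010 × 338 × 0.208 = 2.6×10^6 N ≈ 2600 kN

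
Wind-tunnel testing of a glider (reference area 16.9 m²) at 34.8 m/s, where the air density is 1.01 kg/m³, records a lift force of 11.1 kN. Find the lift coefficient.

CL = 1.07

From L = ½ρv²S·CL, rearranging gives CL = 2L/(ρv²S).
CL = 2 × 11100 / (1.01 × 34.8² × 16.9) = 1.07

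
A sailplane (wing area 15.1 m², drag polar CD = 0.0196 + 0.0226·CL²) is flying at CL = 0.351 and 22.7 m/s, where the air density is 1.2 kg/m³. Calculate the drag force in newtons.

CD = 0.0196 + 0.0226 × 0.351² = 0.02238
D = ½ρv²S·CD = ½ × 1.2 × 22.7² × 15.1 × 0.02238 = 105 N

D = 105 N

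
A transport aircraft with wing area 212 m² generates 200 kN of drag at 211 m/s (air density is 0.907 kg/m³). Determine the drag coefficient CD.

From D = ½ρv²S·CD, rearranging gives CD = 2D/(ρv²S).
CD = 2 × 2×10^5 / (0.907 × 211² × 212) = 0.0467

CD = 0.0467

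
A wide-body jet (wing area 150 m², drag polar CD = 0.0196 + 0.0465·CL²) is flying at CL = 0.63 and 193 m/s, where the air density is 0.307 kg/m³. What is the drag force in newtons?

D = 32600 N

CD = 0.0196 + 0.0465 × 0.63² = 0.03806
D = ½ρv²S·CD = ½ × 0.307 × 193² × 150 × 0.03806 = 32600 N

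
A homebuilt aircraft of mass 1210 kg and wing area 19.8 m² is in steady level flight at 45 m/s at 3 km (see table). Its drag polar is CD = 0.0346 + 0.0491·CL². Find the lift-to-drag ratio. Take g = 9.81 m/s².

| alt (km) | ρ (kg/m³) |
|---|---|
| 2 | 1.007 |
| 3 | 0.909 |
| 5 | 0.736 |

L/D = 11.8

At 3 km, from the table: ρ = 0.909 kg/m³.
Weight W = mg = 1210 × 9.81 = 11870 N; in level flight L = W.
q = ½ρv² = ½ × 0.909 × 45² = 920.4 Pa.
CL = W/(q·S) = 11870 / (920.4 × 19.8) = 0.6514.
CD = 0.0346 + 0.0491 × 0.6514² = 0.05543.
L/D = CL/CD = 0.6514 / 0.05543 = 11.8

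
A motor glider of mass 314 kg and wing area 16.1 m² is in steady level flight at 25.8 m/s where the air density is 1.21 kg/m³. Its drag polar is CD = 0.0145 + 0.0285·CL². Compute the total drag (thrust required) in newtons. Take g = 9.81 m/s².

Level flight ⇒ L = W = m·g = 314 × 9.81 = 3080.3 N.
q = ½ρv² = ½ × 1.21 × 25.8² = 402.7 Pa.
CL = 2W/(ρv²S) = 2×3080.3/(1.21×25.8²×16.1) = 0.4751.
CD = 0.0145 + 0.0285 × 0.4751² = 0.02093.
D = q·S·CD = 402.7 × 16.1 × 0.02093 = 135.7 N

D = 136 N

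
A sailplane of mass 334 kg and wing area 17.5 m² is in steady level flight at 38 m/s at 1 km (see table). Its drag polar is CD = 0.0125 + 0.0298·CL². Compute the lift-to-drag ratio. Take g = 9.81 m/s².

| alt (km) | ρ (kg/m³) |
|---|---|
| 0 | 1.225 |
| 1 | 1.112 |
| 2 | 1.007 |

At 1 km, from the table: ρ = 1.112 kg/m³.
In steady level flight, lift balances weight: W = mg = 334 × 9.81 = 3276.5 N.
Dynamic pressure q = 0.5 × 1.112 × 38² = 802.9 Pa.
CL = 2W/(ρv²S) = 2×3276.5/(1.112×38²×17.5) = 0.2332.
CD = 0.0125 + 0.0298 × 0.2332² = 0.01412.
L/D = CL/CD = 0.2332 / 0.01412 = 16.5

L/D = 16.5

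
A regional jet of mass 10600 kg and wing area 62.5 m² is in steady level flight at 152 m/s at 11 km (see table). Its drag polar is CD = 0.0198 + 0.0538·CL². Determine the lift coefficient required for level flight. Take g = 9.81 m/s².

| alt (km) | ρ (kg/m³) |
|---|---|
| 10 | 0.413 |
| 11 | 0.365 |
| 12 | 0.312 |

CL = 0.395

At 11 km, from the table: ρ = 0.365 kg/m³.
Level flight ⇒ L = W = m·g = 10600 × 9.81 = 1.0399×10^5 N.
Dynamic pressure q = 0.5 × 0.365 × 152² = 4216 Pa.
CL = 2W/(ρv²S) = 2×1.0399×10^5/(0.365×152²×62.5) = 0.3946.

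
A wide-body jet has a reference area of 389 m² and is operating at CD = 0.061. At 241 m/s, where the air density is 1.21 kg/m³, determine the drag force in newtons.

D = ½ρv²S·CD = ½ × 1.21 × 241² × 389 × 0.061 = 8.34×10^5 N ≈ 834 kN

D = 8.34×10^5 N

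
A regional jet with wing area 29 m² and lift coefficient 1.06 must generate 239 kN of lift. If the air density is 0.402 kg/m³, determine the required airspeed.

v = 197 m/s

L = ½ρv²S·CL ⇒ v = √(2L/(ρ·S·CL))
v = √(2 × 2.39×10^5 / (0.402 × 29 × 1.06)) = √38680 = 197 m/s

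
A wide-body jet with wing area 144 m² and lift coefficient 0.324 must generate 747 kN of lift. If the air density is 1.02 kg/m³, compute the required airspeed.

v = 177 m/s

L = ½ρv²S·CL ⇒ v = √(2L/(ρ·S·CL))
v = √(2 × 7.47×10^5 / (1.02 × 144 × 0.324)) = √31390 = 177 m/s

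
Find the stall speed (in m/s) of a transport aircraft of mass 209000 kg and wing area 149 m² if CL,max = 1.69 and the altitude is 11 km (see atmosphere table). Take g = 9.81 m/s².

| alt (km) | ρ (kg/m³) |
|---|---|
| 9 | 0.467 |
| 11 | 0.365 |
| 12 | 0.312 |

At 11 km, from the table: ρ = 0.365 kg/m³.
Stall occurs when L = W at CL,max. W = mg = 209000 × 9.81 = 2.05×10^6 N.
From L = ½ρV²S·CL,max = W: V_stall = √(2W/(ρSCL,max)) = √(2·2.05×10^6/(0.365·149·1.69))
V_stall = √44610 = 211 m/s

V_stall = 211 m/s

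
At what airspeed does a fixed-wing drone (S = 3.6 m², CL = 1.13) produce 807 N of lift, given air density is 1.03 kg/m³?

v = 19.6 m/s

L = ½ρv²S·CL ⇒ v = √(2L/(ρ·S·CL))
v = √(2 × 807 / (1.03 × 3.6 × 1.13)) = √385.2 = 19.6 m/s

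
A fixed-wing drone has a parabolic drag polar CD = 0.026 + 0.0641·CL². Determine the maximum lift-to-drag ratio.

For CD = CD0 + K·CL², (L/D)max occurs at CL* = √(CD0/K) and equals 1/(2√(K·CD0)).
(L/D)max = 1/(2√(0.0641 × 0.026)) = 1/(2 × 0.04082) = 12.2

(L/D)max = 12.2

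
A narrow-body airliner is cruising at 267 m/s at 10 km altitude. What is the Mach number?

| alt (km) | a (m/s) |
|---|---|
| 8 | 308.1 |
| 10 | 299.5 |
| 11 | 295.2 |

M = 0.891

At 10 km, from the table: a = 299.5 m/s.
M = v/a = 267 / 299.5 = 0.891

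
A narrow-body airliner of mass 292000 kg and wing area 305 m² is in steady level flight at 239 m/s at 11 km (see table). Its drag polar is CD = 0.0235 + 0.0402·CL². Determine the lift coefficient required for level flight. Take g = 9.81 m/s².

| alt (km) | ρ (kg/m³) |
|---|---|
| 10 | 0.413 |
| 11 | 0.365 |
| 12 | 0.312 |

At 11 km, from the table: ρ = 0.365 kg/m³.
In steady level flight, lift balances weight: W = mg = 292000 × 9.81 = 2.8645×10^6 N.
Dynamic pressure q = 0.5 × 0.365 × 239² = 10420 Pa.
CL = W/(q·S) = 2.8645×10^6 / (10420 × 305) = 0.9009.

CL = 0.901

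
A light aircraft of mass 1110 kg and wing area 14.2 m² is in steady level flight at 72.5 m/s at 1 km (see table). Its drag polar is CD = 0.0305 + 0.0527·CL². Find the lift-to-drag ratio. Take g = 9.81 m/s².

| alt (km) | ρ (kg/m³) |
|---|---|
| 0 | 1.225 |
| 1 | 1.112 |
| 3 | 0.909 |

L/D = 7.69

At 1 km, from the table: ρ = 1.112 kg/m³.
Level flight ⇒ L = W = m·g = 1110 × 9.81 = 10889 N.
q = ½ρv² = ½ × 1.112 × 72.5² = 2922 Pa.
CL = W/(q·S) = 10889 / (2922 × 14.2) = 0.2624.
CD = 0.0305 + 0.0527 × 0.2624² = 0.03413.
L/D = CL/CD = 0.2624 / 0.03413 = 7.69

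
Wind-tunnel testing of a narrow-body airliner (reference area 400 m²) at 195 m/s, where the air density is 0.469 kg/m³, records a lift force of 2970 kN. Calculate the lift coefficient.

CL = 0.833

From L = ½ρv²S·CL, rearranging gives CL = 2L/(ρv²S).
CL = 2 × 2.97×10^6 / (0.469 × 195² × 400) = 0.833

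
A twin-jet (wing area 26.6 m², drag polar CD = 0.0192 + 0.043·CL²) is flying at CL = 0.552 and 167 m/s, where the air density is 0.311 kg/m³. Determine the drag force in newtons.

D = 3730 N

CD = 0.0192 + 0.043 × 0.552² = 0.0323
D = ½ρv²S·CD = ½ × 0.311 × 167² × 26.6 × 0.0323 = 3730 N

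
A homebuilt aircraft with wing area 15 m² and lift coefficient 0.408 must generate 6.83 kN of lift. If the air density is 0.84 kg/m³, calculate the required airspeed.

v = 51.5 m/s

L = ½ρv²S·CL ⇒ v = √(2L/(ρ·S·CL))
v = √(2 × 6830 / (0.84 × 15 × 0.408)) = √2657 = 51.5 m/s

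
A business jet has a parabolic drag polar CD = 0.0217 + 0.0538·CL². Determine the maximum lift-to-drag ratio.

For CD = CD0 + K·CL², (L/D)max occurs at CL* = √(CD0/K) and equals 1/(2√(K·CD0)).
(L/D)max = 1/(2√(0.0538 × 0.0217)) = 1/(2 × 0.03417) = 14.6

(L/D)max = 14.6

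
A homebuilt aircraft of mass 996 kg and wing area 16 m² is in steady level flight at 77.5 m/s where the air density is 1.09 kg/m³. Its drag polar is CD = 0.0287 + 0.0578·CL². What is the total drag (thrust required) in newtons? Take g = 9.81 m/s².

In steady level flight, lift balances weight: W = mg = 996 × 9.81 = 9770.8 N.
q = ½ρv² = ½ × 1.09 × 77.5² = 3273 Pa.
Required CL = L/(qS) = 9770.8/(3273·16) = 0.1866.
CD = 0.0287 + 0.0578 × 0.1866² = 0.03071.
D = q·S·CD = 3273 × 16 × 0.03071 = 1609 N

D = 1610 N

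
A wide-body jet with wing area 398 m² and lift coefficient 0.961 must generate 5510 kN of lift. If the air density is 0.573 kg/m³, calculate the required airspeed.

L = ½ρv²S·CL ⇒ v = √(2L/(ρ·S·CL))
v = √(2 × 5.51×10^6 / (0.573 × 398 × 0.961)) = √50280 = 224 m/s

v = 224 m/s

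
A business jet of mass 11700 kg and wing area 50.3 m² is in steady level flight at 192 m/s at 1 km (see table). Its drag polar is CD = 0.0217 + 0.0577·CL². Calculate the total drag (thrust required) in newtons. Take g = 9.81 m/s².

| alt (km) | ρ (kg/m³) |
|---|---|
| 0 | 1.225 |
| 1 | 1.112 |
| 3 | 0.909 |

D = 23100 N

At 1 km, from the table: ρ = 1.112 kg/m³.
In steady level flight, lift balances weight: W = mg = 11700 × 9.81 = 1.1478×10^5 N.
q = ½ρv² = ½ × 1.112 × 192² = 20500 Pa.
Required CL = L/(qS) = 1.1478×10^5/(20500·50.3) = 0.1113.
CD = 0.0217 + 0.0577 × 0.1113² = 0.02242.
D = q·S·CD = 20500 × 50.3 × 0.02242 = 23110 N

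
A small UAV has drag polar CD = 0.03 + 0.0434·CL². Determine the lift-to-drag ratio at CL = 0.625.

L/D = 13.3

CD = 0.03 + 0.0434 × 0.625² = 0.04695
L/D = CL/CD = 0.625 / 0.04695 = 13.3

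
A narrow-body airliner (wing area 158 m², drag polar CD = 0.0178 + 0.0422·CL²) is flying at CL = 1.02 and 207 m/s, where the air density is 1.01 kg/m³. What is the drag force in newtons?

CD = 0.0178 + 0.0422 × 1.02² = 0.0617
D = ½ρv²S·CD = ½ × 1.01 × 207² × 158 × 0.0617 = 2.11×10^5 N

D = 2.11×10^5 N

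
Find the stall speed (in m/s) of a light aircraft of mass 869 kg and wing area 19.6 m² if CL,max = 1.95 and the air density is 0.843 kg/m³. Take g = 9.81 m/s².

V_stall = 23 m/s

At stall, lift equals weight: L = W = m·g = 869 × 9.81 = 8525 N.
V_stall = √(2W/(ρ·S·CL,max)) = √(2 × 8525 / (0.843 × 19.6 × 1.95))
V_stall = √529.2 = 23 m/s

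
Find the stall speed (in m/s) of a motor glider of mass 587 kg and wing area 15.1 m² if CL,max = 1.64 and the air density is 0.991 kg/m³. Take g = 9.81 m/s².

V_stall = 21.7 m/s

At stall, lift equals weight: L = W = m·g = 587 × 9.81 = 5758 N.
From L = ½ρV²S·CL,max = W: V_stall = √(2W/(ρSCL,max)) = √(2·5758/(0.991·15.1·1.64))
V_stall = √469.3 = 21.7 m/s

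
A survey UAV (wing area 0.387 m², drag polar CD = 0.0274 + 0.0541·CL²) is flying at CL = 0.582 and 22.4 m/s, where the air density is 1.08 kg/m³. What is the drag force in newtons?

CD = 0.0274 + 0.0541 × 0.582² = 0.04572
D = ½ρv²S·CD = ½ × 1.08 × 22.4² × 0.387 × 0.04572 = 4.79 N

D = 4.79 N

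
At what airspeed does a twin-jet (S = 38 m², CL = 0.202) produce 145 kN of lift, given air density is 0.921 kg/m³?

v = 203 m/s

L = ½ρv²S·CL ⇒ v = √(2L/(ρ·S·CL))
v = √(2 × 1.45×10^5 / (0.921 × 38 × 0.202)) = √41020 = 203 m/s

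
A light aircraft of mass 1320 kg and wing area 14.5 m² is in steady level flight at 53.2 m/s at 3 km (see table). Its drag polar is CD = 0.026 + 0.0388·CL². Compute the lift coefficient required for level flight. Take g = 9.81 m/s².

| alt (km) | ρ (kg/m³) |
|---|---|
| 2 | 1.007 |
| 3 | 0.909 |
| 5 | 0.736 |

At 3 km, from the table: ρ = 0.909 kg/m³.
Weight W = mg = 1320 × 9.81 = 12949 N; in level flight L = W.
Dynamic pressure q = 0.5 × 0.909 × 53.2² = 1286 Pa.
CL = 2W/(ρv²S) = 2×12949/(0.909×53.2²×14.5) = 0.6943.

CL = 0.694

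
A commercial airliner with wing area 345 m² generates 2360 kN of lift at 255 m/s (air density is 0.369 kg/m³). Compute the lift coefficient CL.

CL = 0.57

From L = ½ρv²S·CL, rearranging gives CL = 2L/(ρv²S).
CL = 2 × 2.36×10^6 / (0.369 × 255² × 345) = 0.57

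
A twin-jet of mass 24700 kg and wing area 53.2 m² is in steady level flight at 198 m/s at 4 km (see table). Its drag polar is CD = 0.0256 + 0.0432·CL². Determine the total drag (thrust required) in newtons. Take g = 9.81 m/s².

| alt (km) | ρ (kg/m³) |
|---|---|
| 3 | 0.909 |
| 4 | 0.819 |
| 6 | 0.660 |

D = 24800 N

At 4 km, from the table: ρ = 0.819 kg/m³.
Weight W = mg = 24700 × 9.81 = 2.4231×10^5 N; in level flight L = W.
Dynamic pressure q = 0.5 × 0.819 × 198² = 16050 Pa.
Required CL = L/(qS) = 2.4231×10^5/(16050·53.2) = 0.2837.
CD = 0.0256 + 0.0432 × 0.2837² = 0.02908.
D = q·S·CD = 16050 × 53.2 × 0.02908 = 24830 N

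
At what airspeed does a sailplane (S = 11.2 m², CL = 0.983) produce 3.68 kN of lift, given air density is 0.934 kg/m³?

L = ½ρv²S·CL ⇒ v = √(2L/(ρ·S·CL))
v = √(2 × 3680 / (0.934 × 11.2 × 0.983)) = √715.7 = 26.8 m/s

v = 26.8 m/s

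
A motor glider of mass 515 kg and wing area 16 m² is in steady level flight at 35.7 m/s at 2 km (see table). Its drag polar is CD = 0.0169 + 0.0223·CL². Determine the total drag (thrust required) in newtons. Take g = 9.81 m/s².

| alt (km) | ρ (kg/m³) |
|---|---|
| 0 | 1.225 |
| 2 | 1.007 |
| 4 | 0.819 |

D = 229 N

At 2 km, from the table: ρ = 1.007 kg/m³.
In steady level flight, lift balances weight: W = mg = 515 × 9.81 = 5052.2 N.
q = ½ρv² = ½ × 1.007 × 35.7² = 641.7 Pa.
CL = 2W/(ρv²S) = 2×5052.2/(1.007×35.7²×16) = 0.4921.
CD = 0.0169 + 0.0223 × 0.4921² = 0.0223.
D = q·S·CD = 641.7 × 16 × 0.0223 = 229 N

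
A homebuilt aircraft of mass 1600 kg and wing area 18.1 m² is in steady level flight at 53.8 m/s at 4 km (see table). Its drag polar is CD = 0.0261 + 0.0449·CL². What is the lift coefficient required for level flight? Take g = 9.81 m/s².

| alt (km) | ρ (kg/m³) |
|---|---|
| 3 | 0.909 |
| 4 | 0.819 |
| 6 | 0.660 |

CL = 0.732

At 4 km, from the table: ρ = 0.819 kg/m³.
In steady level flight, lift balances weight: W = mg = 1600 × 9.81 = 15696 N.
q = ½ρv² = ½ × 0.819 × 53.8² = 1185 Pa.
CL = 2W/(ρv²S) = 2×15696/(0.819×53.8²×18.1) = 0.7316.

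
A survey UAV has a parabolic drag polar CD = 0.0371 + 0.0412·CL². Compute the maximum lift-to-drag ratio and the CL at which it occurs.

For CD = CD0 + K·CL², (L/D)max occurs at CL* = √(CD0/K) and equals 1/(2√(K·CD0)).
(L/D)max = 1/(2√(0.0412 × 0.0371)) = 1/(2 × 0.0391) = 12.8
CL* = √(0.0371/0.0412) = 0.949

(L/D)max = 12.8, at CL = 0.949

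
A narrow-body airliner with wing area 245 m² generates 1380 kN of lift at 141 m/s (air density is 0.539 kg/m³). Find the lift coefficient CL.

CL = 1.05

From L = ½ρv²S·CL, rearranging gives CL = 2L/(ρv²S).
CL = 2 × 1.38×10^6 / (0.539 × 141² × 245) = 1.05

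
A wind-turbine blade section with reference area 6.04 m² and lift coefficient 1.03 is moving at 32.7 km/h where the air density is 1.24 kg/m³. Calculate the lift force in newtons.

Convert speed: v = 32.7 km/h ÷ 3.6 = 9.083 m/s.
Dynamic pressure q = ½ρv² = ½ × 1.24 × 9.083² = 51.15 Pa.
L = q·S·CL = 51.15 × 6.04 × 1.03 = 318 N

L = 318 N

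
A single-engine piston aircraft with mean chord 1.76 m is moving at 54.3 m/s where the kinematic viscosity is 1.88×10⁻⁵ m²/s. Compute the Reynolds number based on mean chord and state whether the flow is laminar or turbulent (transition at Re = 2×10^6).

Re = 5.08×10^6 (turbulent)

Re = v·c/ν = 54.3 × 1.76 / (1.88×10⁻⁵) = 5.08×10^6
Since 5.08×10^6 > 2×10^6, the flow is turbulent.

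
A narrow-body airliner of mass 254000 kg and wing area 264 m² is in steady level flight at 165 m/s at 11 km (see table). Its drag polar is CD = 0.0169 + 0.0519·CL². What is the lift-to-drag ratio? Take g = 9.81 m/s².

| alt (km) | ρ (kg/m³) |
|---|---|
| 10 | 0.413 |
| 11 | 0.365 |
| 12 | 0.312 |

L/D = 9.3

At 11 km, from the table: ρ = 0.365 kg/m³.
In steady level flight, lift balances weight: W = mg = 254000 × 9.81 = 2.4917×10^6 N.
q = ½ρv² = ½ × 0.365 × 165² = 4969 Pa.
Required CL = L/(qS) = 2.4917×10^6/(4969·264) = 1.9.
CD = 0.0169 + 0.0519 × 1.9² = 0.2042.
L/D = CL/CD = 1.9 / 0.2042 = 9.3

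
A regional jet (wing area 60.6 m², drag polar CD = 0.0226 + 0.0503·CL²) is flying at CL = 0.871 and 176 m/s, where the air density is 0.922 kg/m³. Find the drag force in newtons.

CD = 0.0226 + 0.0503 × 0.871² = 0.06076
D = ½ρv²S·CD = ½ × 0.922 × 176² × 60.6 × 0.06076 = 52600 N

D = 52600 N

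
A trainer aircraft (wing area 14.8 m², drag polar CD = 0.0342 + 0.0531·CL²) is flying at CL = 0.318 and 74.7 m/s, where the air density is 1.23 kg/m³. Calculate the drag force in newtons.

CD = 0.0342 + 0.0531 × 0.318² = 0.03957
D = ½ρv²S·CD = ½ × 1.23 × 74.7² × 14.8 × 0.03957 = 2010 N

D = 2010 N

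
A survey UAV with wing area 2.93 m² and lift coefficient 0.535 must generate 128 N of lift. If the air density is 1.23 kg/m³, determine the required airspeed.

L = ½ρv²S·CL ⇒ v = √(2L/(ρ·S·CL))
v = √(2 × 128 / (1.23 × 2.93 × 0.535)) = √132.8 = 11.5 m/s

v = 11.5 m/s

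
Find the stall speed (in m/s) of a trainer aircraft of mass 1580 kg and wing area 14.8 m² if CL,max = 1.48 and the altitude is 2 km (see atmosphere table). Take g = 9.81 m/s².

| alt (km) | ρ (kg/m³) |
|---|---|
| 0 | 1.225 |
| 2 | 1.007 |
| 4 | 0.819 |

V_stall = 37.5 m/s

At 2 km, from the table: ρ = 1.007 kg/m³.
Weight W = mg = 1580 × 9.81 = 15500 N.
From L = ½ρV²S·CL,max = W: V_stall = √(2W/(ρSCL,max)) = √(2·15500/(1.007·14.8·1.48))
V_stall = √1405 = 37.5 m/s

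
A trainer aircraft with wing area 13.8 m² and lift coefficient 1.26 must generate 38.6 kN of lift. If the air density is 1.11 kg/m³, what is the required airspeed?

v = 63.2 m/s

L = ½ρv²S·CL ⇒ v = √(2L/(ρ·S·CL))
v = √(2 × 38600 / (1.11 × 13.8 × 1.26)) = √4000 = 63.2 m/s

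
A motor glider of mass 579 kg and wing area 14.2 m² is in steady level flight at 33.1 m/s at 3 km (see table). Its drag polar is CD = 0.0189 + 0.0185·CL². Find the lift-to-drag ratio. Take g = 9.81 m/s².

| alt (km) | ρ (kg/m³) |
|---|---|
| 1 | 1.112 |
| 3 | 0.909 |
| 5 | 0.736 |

L/D = 26

At 3 km, from the table: ρ = 0.909 kg/m³.
Weight W = mg = 579 × 9.81 = 5680 N; in level flight L = W.
q = ½ρv² = ½ × 0.909 × 33.1² = 498 Pa.
CL = W/(q·S) = 5680 / (498 × 14.2) = 0.8033.
CD = 0.0189 + 0.0185 × 0.8033² = 0.03084.
L/D = CL/CD = 0.8033 / 0.03084 = 26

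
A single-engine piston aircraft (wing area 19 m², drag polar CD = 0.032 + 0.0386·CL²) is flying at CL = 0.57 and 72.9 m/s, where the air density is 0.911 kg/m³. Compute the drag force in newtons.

D = 2050 N

CD = 0.032 + 0.0386 × 0.57² = 0.04454
D = ½ρv²S·CD = ½ × 0.911 × 72.9² × 19 × 0.04454 = 2050 N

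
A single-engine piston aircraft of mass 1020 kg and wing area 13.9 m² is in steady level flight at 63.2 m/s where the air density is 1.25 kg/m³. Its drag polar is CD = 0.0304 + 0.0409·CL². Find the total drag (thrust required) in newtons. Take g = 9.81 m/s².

D = 1170 N

In steady level flight, lift balances weight: W = mg = 1020 × 9.81 = 10006 N.
q = ½ρv² = ½ × 1.25 × 63.2² = 2496 Pa.
CL = 2W/(ρv²S) = 2×10006/(1.25×63.2²×13.9) = 0.2884.
CD = 0.0304 + 0.0409 × 0.2884² = 0.0338.
D = q·S·CD = 2496 × 13.9 × 0.0338 = 1173 N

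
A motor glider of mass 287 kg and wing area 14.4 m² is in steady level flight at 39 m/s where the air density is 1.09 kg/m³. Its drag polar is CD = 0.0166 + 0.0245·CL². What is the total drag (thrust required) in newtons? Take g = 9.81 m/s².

D = 214 N

In steady level flight, lift balances weight: W = mg = 287 × 9.81 = 2815.5 N.
q = ½ρv² = ½ × 1.09 × 39² = 828.9 Pa.
CL = W/(q·S) = 2815.5 / (828.9 × 14.4) = 0.2359.
CD = 0.0166 + 0.0245 × 0.2359² = 0.01796.
D = q·S·CD = 828.9 × 14.4 × 0.01796 = 214.4 N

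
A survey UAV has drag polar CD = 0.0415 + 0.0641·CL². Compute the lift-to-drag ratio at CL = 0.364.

L/D = 7.28

CD = 0.0415 + 0.0641 × 0.364² = 0.04999
L/D = CL/CD = 0.364 / 0.04999 = 7.28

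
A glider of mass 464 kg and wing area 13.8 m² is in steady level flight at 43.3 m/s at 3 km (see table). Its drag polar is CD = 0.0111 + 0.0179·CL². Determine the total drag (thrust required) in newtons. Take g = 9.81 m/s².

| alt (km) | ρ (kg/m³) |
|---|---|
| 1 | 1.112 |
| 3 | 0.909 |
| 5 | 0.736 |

At 3 km, from the table: ρ = 0.909 kg/m³.
Level flight ⇒ L = W = m·g = 464 × 9.81 = 4551.8 N.
q = ½ρv² = ½ × 0.909 × 43.3² = 852.1 Pa.
CL = W/(q·S) = 4551.8 / (852.1 × 13.8) = 0.3871.
CD = 0.0111 + 0.0179 × 0.3871² = 0.01378.
D = q·S·CD = 852.1 × 13.8 × 0.01378 = 162.1 N

D = 162 N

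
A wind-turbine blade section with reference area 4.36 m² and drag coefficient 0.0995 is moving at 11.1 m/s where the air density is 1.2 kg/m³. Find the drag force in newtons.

D = ½ρv²S·CD = ½ × 1.2 × 11.1² × 4.36 × 0.0995 = 32.1 N

D = 32.1 N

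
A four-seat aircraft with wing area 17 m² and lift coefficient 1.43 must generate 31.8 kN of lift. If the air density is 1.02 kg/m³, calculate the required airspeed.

L = ½ρv²S·CL ⇒ v = √(2L/(ρ·S·CL))
v = √(2 × 31800 / (1.02 × 17 × 1.43)) = √2565 = 50.6 m/s

v = 50.6 m/s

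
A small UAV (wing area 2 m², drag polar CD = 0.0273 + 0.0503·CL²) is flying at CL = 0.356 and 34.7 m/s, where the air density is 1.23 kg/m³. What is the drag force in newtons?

D = 49.9 N

CD = 0.0273 + 0.0503 × 0.356² = 0.03367
D = ½ρv²S·CD = ½ × 1.23 × 34.7² × 2 × 0.03367 = 49.9 N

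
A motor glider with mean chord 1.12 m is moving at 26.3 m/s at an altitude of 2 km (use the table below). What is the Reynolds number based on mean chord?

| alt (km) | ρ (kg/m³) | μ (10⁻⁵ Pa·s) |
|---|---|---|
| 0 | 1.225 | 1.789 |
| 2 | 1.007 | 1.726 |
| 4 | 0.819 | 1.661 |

At 2 km, from the table: ρ = 1.007 kg/m³, μ = 1.726×10⁻⁵ Pa·s.
Re = ρ·v·c/μ = 1.007 × 26.3 × 1.12 / (1.726×10⁻⁵) = 1.72×10^6

Re = 1.72×10^6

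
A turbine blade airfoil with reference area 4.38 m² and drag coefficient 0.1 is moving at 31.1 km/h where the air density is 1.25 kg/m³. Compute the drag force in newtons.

D = 20.4 N

Convert speed: v = 31.1 km/h ÷ 3.6 = 8.639 m/s.
Dynamic pressure q = ½ρv² = ½ × 1.25 × 8.639² = 46.64 Pa.
D = q·S·CD = 46.64 × 4.38 × 0.1 = 20.4 N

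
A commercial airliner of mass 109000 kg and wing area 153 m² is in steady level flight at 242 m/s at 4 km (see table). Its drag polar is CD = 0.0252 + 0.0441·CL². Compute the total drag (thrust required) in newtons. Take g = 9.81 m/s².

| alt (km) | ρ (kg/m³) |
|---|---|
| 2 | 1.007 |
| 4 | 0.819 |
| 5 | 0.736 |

D = 1.06×10^5 N

At 4 km, from the table: ρ = 0.819 kg/m³.
In steady level flight, lift balances weight: W = mg = 109000 × 9.81 = 1.0693×10^6 N.
Dynamic pressure q = 0.5 × 0.819 × 242² = 23980 Pa.
CL = W/(q·S) = 1.0693×10^6 / (23980 × 153) = 0.2914.
CD = 0.0252 + 0.0441 × 0.2914² = 0.02895.
D = q·S·CD = 23980 × 153 × 0.02895 = 1.062×10^5 N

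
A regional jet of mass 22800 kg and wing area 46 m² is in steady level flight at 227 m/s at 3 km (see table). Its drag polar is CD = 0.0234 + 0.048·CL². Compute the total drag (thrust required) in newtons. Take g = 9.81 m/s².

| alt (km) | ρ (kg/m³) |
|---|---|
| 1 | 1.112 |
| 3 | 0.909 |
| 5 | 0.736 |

D = 27400 N

At 3 km, from the table: ρ = 0.909 kg/m³.
Weight W = mg = 22800 × 9.81 = 2.2367×10^5 N; in level flight L = W.
Dynamic pressure q = 0.5 × 0.909 × 227² = 23420 Pa.
Required CL = L/(qS) = 2.2367×10^5/(23420·46) = 0.2076.
CD = 0.0234 + 0.048 × 0.2076² = 0.02547.
D = q·S·CD = 23420 × 46 × 0.02547 = 27440 N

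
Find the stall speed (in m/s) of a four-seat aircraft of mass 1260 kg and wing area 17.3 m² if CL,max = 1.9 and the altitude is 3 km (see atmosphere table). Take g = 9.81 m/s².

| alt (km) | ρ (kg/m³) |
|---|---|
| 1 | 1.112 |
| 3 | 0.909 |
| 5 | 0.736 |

At 3 km, from the table: ρ = 0.909 kg/m³.
At stall, lift equals weight: L = W = m·g = 1260 × 9.81 = 12360 N.
V_stall = √(2W/(ρ·S·CL,max)) = √(2 × 12360 / (0.909 × 17.3 × 1.9))
V_stall = √827.4 = 28.8 m/s

V_stall = 28.8 m/s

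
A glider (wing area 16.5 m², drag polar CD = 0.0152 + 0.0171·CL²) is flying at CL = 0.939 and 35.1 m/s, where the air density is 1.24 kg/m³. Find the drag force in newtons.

D = 382 N

CD = 0.0152 + 0.0171 × 0.939² = 0.03028
D = ½ρv²S·CD = ½ × 1.24 × 35.1² × 16.5 × 0.03028 = 382 N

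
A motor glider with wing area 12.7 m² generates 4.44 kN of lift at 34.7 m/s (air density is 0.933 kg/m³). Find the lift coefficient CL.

From L = ½ρv²S·CL, rearranging gives CL = 2L/(ρv²S).
CL = 2 × 4440 / (0.933 × 34.7² × 12.7) = 0.622

CL = 0.622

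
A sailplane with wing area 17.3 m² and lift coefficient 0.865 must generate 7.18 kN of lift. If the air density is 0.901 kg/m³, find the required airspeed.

L = ½ρv²S·CL ⇒ v = √(2L/(ρ·S·CL))
v = √(2 × 7180 / (0.901 × 17.3 × 0.865)) = √1065 = 32.6 m/s

v = 32.6 m/s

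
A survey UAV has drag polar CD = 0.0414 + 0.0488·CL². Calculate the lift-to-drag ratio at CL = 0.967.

CD = 0.0414 + 0.0488 × 0.967² = 0.08703
L/D = CL/CD = 0.967 / 0.08703 = 11.1

L/D = 11.1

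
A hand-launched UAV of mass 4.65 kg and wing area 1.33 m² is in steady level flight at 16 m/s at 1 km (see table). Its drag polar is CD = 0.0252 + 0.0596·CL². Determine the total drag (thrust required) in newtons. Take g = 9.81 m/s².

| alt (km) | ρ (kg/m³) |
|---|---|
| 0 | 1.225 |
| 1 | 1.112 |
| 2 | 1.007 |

D = 5.43 N

At 1 km, from the table: ρ = 1.112 kg/m³.
In steady level flight, lift balances weight: W = mg = 4.65 × 9.81 = 45.617 N.
q = ½ρv² = ½ × 1.112 × 16² = 142.3 Pa.
CL = W/(q·S) = 45.617 / (142.3 × 1.33) = 0.241.
CD = 0.0252 + 0.0596 × 0.241² = 0.02866.
D = q·S·CD = 142.3 × 1.33 × 0.02866 = 5.426 N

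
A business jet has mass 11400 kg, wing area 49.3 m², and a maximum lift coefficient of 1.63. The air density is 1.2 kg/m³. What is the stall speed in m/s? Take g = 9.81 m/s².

At stall, lift equals weight: L = W = m·g = 11400 × 9.81 = 1.118×10^5 N.
From L = ½ρV²S·CL,max = W: V_stall = √(2W/(ρSCL,max)) = √(2·1.118×10^5/(1.2·49.3·1.63))
V_stall = √2319 = 48.2 m/s

V_stall = 48.2 m/s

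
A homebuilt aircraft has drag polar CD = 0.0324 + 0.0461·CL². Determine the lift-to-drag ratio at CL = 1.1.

CD = 0.0324 + 0.0461 × 1.1² = 0.08818
L/D = CL/CD = 1.1 / 0.08818 = 12.5

L/D = 12.5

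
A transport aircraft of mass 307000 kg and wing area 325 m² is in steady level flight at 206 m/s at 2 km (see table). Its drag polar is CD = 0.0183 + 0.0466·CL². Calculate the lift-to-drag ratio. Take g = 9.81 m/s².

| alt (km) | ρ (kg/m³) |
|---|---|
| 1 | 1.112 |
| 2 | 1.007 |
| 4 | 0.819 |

L/D = 16

At 2 km, from the table: ρ = 1.007 kg/m³.
Level flight ⇒ L = W = m·g = 307000 × 9.81 = 3.0117×10^6 N.
Dynamic pressure q = 0.5 × 1.007 × 206² = 21370 Pa.
CL = W/(q·S) = 3.0117×10^6 / (21370 × 325) = 0.4337.
CD = 0.0183 + 0.0466 × 0.4337² = 0.02707.
L/D = CL/CD = 0.4337 / 0.02707 = 16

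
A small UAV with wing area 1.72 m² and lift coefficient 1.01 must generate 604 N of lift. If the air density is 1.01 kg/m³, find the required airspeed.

L = ½ρv²S·CL ⇒ v = √(2L/(ρ·S·CL))
v = √(2 × 604 / (1.01 × 1.72 × 1.01)) = √688.5 = 26.2 m/s

v = 26.2 m/s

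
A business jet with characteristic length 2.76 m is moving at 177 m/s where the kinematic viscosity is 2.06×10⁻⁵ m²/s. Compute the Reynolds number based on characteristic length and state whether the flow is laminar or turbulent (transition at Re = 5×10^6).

Re = 2.37×10^7 (turbulent)

Re = v·c/ν = 177 × 2.76 / (2.06×10⁻⁵) = 2.37×10^7
Since 2.37×10^7 > 5×10^6, the flow is turbulent.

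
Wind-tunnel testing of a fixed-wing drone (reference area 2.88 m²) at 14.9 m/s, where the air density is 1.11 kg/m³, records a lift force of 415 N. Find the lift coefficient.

From L = ½ρv²S·CL, rearranging gives CL = 2L/(ρv²S).
CL = 2 × 415 / (1.11 × 14.9² × 2.88) = 1.17

CL = 1.17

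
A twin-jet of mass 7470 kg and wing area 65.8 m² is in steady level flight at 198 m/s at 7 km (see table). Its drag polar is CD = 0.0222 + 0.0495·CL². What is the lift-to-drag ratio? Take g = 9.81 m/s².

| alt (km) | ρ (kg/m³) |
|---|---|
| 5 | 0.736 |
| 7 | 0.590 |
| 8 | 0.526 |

At 7 km, from the table: ρ = 0.590 kg/m³.
Level flight ⇒ L = W = m·g = 7470 × 9.81 = 73281 N.
q = ½ρv² = ½ × 0.59 × 198² = 11570 Pa.
CL = W/(q·S) = 73281 / (11570 × 65.8) = 0.0963.
CD = 0.0222 + 0.0495 × 0.0963² = 0.02266.
L/D = CL/CD = 0.0963 / 0.02266 = 4.25

L/D = 4.25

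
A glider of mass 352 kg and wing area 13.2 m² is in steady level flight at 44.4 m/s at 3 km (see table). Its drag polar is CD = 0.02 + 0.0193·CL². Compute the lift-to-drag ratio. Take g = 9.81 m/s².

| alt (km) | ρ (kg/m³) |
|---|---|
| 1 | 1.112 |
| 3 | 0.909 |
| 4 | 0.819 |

L/D = 13.5

At 3 km, from the table: ρ = 0.909 kg/m³.
Weight W = mg = 352 × 9.81 = 3453.1 N; in level flight L = W.
Dynamic pressure q = 0.5 × 0.909 × 44.4² = 896 Pa.
Required CL = L/(qS) = 3453.1/(896·13.2) = 0.292.
CD = 0.02 + 0.0193 × 0.292² = 0.02165.
L/D = CL/CD = 0.292 / 0.02165 = 13.5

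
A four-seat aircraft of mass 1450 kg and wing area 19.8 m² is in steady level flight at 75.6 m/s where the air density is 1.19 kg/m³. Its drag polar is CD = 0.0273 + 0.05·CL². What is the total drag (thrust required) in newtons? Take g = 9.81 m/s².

Weight W = mg = 1450 × 9.81 = 14224 N; in level flight L = W.
Dynamic pressure q = 0.5 × 1.19 × 75.6² = 3401 Pa.
Required CL = L/(qS) = 14224/(3401·19.8) = 0.2113.
CD = 0.0273 + 0.05 × 0.2113² = 0.02953.
D = q·S·CD = 3401 × 19.8 × 0.02953 = 1988 N

D = 1990 N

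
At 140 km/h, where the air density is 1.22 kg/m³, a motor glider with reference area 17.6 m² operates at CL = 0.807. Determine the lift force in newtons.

Convert speed: v = 140 km/h ÷ 3.6 = 38.89 m/s.
Dynamic pressure q = ½ρv² = ½ × 1.22 × 38.89² = 922.5 Pa.
L = q·S·CL = 922.5 × 17.6 × 0.807 = 13100 N ≈ 13.1 kN

L = 13100 N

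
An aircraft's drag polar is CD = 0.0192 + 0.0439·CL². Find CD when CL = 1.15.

CD = 0.0192 + 0.0439 × 1.15² = 0.0192 + 0.05806 = 0.0773

CD = 0.0773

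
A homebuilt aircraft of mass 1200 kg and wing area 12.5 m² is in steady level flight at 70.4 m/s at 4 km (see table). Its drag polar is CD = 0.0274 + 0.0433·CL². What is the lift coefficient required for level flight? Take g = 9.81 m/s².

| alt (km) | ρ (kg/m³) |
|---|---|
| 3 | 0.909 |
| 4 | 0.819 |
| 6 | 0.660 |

CL = 0.464

At 4 km, from the table: ρ = 0.819 kg/m³.
Level flight ⇒ L = W = m·g = 1200 × 9.81 = 11772 N.
q = ½ρv² = ½ × 0.819 × 70.4² = 2030 Pa.
CL = 2W/(ρv²S) = 2×11772/(0.819×70.4²×12.5) = 0.464.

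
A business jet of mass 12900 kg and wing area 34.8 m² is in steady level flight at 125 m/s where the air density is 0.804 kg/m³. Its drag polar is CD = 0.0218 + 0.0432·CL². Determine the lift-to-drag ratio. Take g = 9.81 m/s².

L/D = 16

In steady level flight, lift balances weight: W = mg = 12900 × 9.81 = 1.2655×10^5 N.
Dynamic pressure q = 0.5 × 0.804 × 125² = 6281 Pa.
CL = W/(q·S) = 1.2655×10^5 / (6281 × 34.8) = 0.5789.
CD = 0.0218 + 0.0432 × 0.5789² = 0.03628.
L/D = CL/CD = 0.5789 / 0.03628 = 16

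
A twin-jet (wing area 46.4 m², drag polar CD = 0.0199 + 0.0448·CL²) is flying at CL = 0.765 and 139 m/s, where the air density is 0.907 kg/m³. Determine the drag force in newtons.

CD = 0.0199 + 0.0448 × 0.765² = 0.04612
D = ½ρv²S·CD = ½ × 0.907 × 139² × 46.4 × 0.04612 = 18700 N

D = 18700 N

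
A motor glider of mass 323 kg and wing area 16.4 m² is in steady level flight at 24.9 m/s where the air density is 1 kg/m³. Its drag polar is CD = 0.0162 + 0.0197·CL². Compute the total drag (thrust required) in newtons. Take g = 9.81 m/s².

D = 121 N

Weight W = mg = 323 × 9.81 = 3168.6 N; in level flight L = W.
q = ½ρv² = ½ × 1 × 24.9² = 310 Pa.
Required CL = L/(qS) = 3168.6/(310·16.4) = 0.6232.
CD = 0.0162 + 0.0197 × 0.6232² = 0.02385.
D = q·S·CD = 310 × 16.4 × 0.02385 = 121.3 N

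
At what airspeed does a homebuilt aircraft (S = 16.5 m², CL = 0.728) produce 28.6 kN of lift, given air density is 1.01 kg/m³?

L = ½ρv²S·CL ⇒ v = √(2L/(ρ·S·CL))
v = √(2 × 28600 / (1.01 × 16.5 × 0.728)) = √4715 = 68.7 m/s

v = 68.7 m/s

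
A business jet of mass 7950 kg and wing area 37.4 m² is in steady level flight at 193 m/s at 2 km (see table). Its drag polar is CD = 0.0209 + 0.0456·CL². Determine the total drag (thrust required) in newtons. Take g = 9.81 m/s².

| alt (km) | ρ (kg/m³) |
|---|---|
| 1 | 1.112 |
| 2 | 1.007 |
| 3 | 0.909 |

At 2 km, from the table: ρ = 1.007 kg/m³.
In steady level flight, lift balances weight: W = mg = 7950 × 9.81 = 77990 N.
q = ½ρv² = ½ × 1.007 × 193² = 18750 Pa.
CL = 2W/(ρv²S) = 2×77990/(1.007×193²×37.4) = 0.1112.
CD = 0.0209 + 0.0456 × 0.1112² = 0.02146.
D = q·S·CD = 18750 × 37.4 × 0.02146 = 15060 N

D = 15100 N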